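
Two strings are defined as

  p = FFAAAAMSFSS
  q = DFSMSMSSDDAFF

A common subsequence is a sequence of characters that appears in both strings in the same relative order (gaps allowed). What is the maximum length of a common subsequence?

Match F at p[1]=q[2]; then M at p[7]=q[4]; then S at p[8]=q[5]; then S at p[10]=q[7]; then S at p[11]=q[8] — 5 characters in the same relative order in both. Since dp[11][13] = 5, nothing longer is possible.

5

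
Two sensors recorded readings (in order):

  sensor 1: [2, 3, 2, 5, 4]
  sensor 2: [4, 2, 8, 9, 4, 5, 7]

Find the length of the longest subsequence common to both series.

2

Taking 2 (sensor 1 #1, sensor 2 #2), then 5 (sensor 1 #4, sensor 2 #6) gives a common subsequence of length 2. dp[5][7] = 2 confirms this is the maximum.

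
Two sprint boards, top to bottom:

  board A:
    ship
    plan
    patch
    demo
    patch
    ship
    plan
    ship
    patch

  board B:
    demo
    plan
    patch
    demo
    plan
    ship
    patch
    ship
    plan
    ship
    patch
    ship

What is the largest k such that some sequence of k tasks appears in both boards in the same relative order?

Pick plan at board A[2]=board B[2]; then patch at board A[3]=board B[3]; then demo at board A[4]=board B[4]; then patch at board A[5]=board B[7]; then ship at board A[6]=board B[8]; then plan at board A[7]=board B[9]; then ship at board A[8]=board B[10]; then patch at board A[9]=board B[11]; all 8 tasks appear in both, in order, and the DP table's final entry dp[9][12] is also 8, so no common subsequence is longer.

8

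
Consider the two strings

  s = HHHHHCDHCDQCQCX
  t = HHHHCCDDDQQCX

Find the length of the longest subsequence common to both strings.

Taking H (s #1, t #1), then H (s #2, t #2), then H (s #3, t #3), then H (s #4, t #4), then C (s #6, t #6), then D (s #7, t #8), then D (s #10, t #9), then Q (s #11, t #10), then Q (s #13, t #11), then C (s #14, t #12), then X (s #15, t #13) gives a common subsequence of length 11. Since dp[15][13] = 11, nothing longer is possible.

11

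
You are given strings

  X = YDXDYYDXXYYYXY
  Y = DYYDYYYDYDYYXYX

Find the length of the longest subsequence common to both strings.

Match Y [1,3]; then D [2,4]; then Y [5,6]; then Y [6,7]; then D [7,8]; then Y [10,9]; then Y [11,11]; then Y [12,12]; then X [13,13]; then Y [14,14] — 10 characters in the same relative order in both, and the DP table's final entry dp[14][15] is also 10, so no common subsequence is longer.

10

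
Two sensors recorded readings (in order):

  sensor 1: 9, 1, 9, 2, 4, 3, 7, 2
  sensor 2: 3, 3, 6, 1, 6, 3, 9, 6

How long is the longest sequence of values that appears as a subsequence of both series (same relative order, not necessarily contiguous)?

2

Let dp[i][j] be the LCS length of the first i values of sensor 1 and the first j values of sensor 2. dp[i][j] = dp[i-1][j-1]+1 when the i-th and j-th values match, else max(dp[i-1][j], dp[i][j-1]).
    ·  3  3  6  1  6  3  9  6
 ·  0  0  0  0  0  0  0  0  0
 9  0  0  0  0  0  0  0  1  1
 1  0  0  0  0  1  1  1  1  1
 9  0  0  0  0  1  1  1  2  2
 2  0  0  0  0  1  1  1  2  2
 4  0  0  0  0  1  1  1  2  2
 3  0  1  1  1  1  1  2  2  2
 7  0  1  1  1  1  1  2  2  2
 2  0  1  1  1  1  1  2  2  2
dp[8][8] = 2. One LCS (by backtracking along matches): 1, 9.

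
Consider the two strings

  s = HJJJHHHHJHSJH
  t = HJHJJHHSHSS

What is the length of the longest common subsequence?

Let dp[i][j] be the LCS length of the first i characters of s and the first j characters of t. dp[i][j] = dp[i-1][j-1]+1 when the i-th and j-th characters match, else max(dp[i-1][j], dp[i][j-1]).
    ·  H  J  H  J  J  H  H  S  H  S  S
 ·  0  0  0  0  0  0  0  0  0  0  0  0
 H  0  1  1  1  1  1  1  1  1  1  1  1
 J  0  1  2  2  2  2  2  2  2  2  2  2
 J  0  1  2  2  3  3  3  3  3  3  3  3
 J  0  1  2  2  3  4  4  4  4  4  4  4
 H  0  1  2  3  3  4  5  5  5  5  5  5
 H  0  1  2  3  3  4  5  6  6  6  6  6
 H  0  1  2  3  3  4  5  6  6  7  7  7
 H  0  1  2  3  3  4  5  6  6  7  7  7
 J  0  1  2  3  4  4  5  6  6  7  7  7
 H  0  1  2  3  4  4  5  6  6  7  7  7
 S  0  1  2  3  4  4  5  6  7  7  8  8
 J  0  1  2  3  4  5  5  6  7  7  8  8
 H  0  1  2  3  4  5  6  6  7  8  8  8
dp[13][11] = 8. One LCS (by backtracking along matches): HJJJHHHS.

8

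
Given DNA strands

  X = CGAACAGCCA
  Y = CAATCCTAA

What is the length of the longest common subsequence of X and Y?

Let dp[i][j] be the LCS length of the first i bases of X and the first j bases of Y. dp[i][j] = dp[i-1][j-1]+1 when the i-th and j-th bases match, else max(dp[i-1][j], dp[i][j-1]).
    ·  C  A  A  T  C  C  T  A  A
 ·  0  0  0  0  0  0  0  0  0  0
 C  0  1  1  1  1  1  1  1  1  1
 G  0  1  1  1  1  1  1  1  1  1
 A  0  1  2  2  2  2  2  2  2  2
 A  0  1  2  3  3  3  3  3  3  3
 C  0  1  2  3  3  4  4  4  4  4
 A  0  1  2  3  3  4  4  4  5  5
 G  0  1  2  3  3  4  4  4  5  5
 C  0  1  2  3  3  4  5  5  5  5
 C  0  1  2  3  3  4  5  5  5  5
 A  0  1  2  3  3  4  5  5  6  6
dp[10][9] = 6. One LCS (by backtracking along matches): CAACAA.

6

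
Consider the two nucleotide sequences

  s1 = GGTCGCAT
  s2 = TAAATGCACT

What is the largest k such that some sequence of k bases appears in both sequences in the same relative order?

5

Taking T [3,5]; then G [5,6]; then C [6,7]; then A [7,8]; then T [8,10] gives a common subsequence of length 5. dp[8][10] = 5 confirms this is the maximum.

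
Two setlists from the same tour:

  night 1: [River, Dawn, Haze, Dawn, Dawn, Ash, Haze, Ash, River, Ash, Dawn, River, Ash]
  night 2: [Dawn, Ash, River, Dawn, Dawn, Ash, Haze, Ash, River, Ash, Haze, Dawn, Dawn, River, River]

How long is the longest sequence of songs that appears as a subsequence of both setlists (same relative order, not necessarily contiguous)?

10

One common subsequence of length 10: River at night 1[1]=night 2[3], Dawn at night 1[4]=night 2[4], Dawn at night 1[5]=night 2[5], Ash at night 1[6]=night 2[6], Haze at night 1[7]=night 2[7], Ash at night 1[8]=night 2[8], River at night 1[9]=night 2[9], Ash at night 1[10]=night 2[10], Dawn at night 1[11]=night 2[13], River at night 1[12]=night 2[15]. The LCS DP gives dp[13][15] = 10, so this is optimal.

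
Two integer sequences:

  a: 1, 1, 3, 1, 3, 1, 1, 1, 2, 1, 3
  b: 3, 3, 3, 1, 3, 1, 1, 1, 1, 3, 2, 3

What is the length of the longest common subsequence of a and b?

Taking 1 [2,4] → 3 [3,5] → 1 [4,6] → 1 [6,7] → 1 [7,8] → 1 [8,9] → 2 [9,11] → 3 [11,12] gives a common subsequence of length 8, and the DP table's final entry dp[11][12] is also 8, so no common subsequence is longer.

8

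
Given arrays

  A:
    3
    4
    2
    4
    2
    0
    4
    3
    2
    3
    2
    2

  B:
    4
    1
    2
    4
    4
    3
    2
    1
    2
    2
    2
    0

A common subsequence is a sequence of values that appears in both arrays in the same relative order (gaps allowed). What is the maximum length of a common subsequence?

Let dp[i][j] be the LCS length of the first i values of A and the first j values of B. dp[i][j] = dp[i-1][j-1]+1 when the i-th and j-th values match, else max(dp[i-1][j], dp[i][j-1]).
    ·  4  1  2  4  4  3  2  1  2  2  2  0
 ·  0  0  0  0  0  0  0  0  0  0  0  0  0
 3  0  0  0  0  0  0  1  1  1  1  1  1  1
 4  0  1  1  1  1  1  1  1  1  1  1  1  1
 2  0  1  1  2  2  2  2  2  2  2  2  2  2
 4  0  1  1  2  3  3  3  3  3  3  3  3  3
 2  0  1  1  2  3  3  3  4  4  4  4  4  4
 0  0  1  1  2  3  3  3  4  4  4  4  4  5
 4  0  1  1  2  3  4  4  4  4  4  4  4  5
 3  0  1  1  2  3  4  5  5  5  5  5  5  5
 2  0  1  1  2  3  4  5  6  6  6  6  6  6
 3  0  1  1  2  3  4  5  6  6  6  6  6  6
 2  0  1  1  2  3  4  5  6  6  7  7  7  7
 2  0  1  1  2  3  4  5  6  6  7  8  8  8
dp[12][12] = 8. One LCS (by backtracking along matches): 4, 2, 4, 4, 3, 2, 2, 2.

8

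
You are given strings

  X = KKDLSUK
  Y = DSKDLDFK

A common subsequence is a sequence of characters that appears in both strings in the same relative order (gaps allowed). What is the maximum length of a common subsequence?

Taking K [2,3] → D [3,4] → L [4,5] → K [7,8] gives a common subsequence of length 4. dp[7][8] = 4 confirms this is the maximum.

4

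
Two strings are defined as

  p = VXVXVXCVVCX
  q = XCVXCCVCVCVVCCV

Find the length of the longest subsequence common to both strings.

8

Pick V [1,3] → X [2,4] → V [3,7] → V [5,9] → C [7,10] → V [8,11] → V [9,12] → C [10,14]; all 8 characters appear in both, in order. Since dp[11][15] = 8, nothing longer is possible.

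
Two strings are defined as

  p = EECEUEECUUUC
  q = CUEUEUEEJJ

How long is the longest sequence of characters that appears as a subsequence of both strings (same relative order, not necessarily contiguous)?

5

Taking E at p[1]=q[3], E at p[4]=q[5], U at p[5]=q[6], E at p[6]=q[7], E at p[7]=q[8] gives a common subsequence of length 5. Since dp[12][10] = 5, nothing longer is possible.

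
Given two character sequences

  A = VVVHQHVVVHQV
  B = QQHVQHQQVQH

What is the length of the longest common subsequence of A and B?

Let dp[i][j] be the LCS length of the first i characters of A and the first j characters of B. dp[i][j] = dp[i-1][j-1]+1 when the i-th and j-th characters match, else max(dp[i-1][j], dp[i][j-1]).
    ·  Q  Q  H  V  Q  H  Q  Q  V  Q  H
 ·  0  0  0  0  0  0  0  0  0  0  0  0
 V  0  0  0  0  1  1  1  1  1  1  1  1
 V  0  0  0  0  1  1  1  1  1  2  2  2
 V  0  0  0  0  1  1  1  1  1  2  2  2
 H  0  0  0  1  1  1  2  2  2  2  2  3
 Q  0  1  1  1  1  2  2  3  3  3  3  3
 H  0  1  1  2  2  2  3  3  3  3  3  4
 V  0  1  1  2  3  3  3  3  3  4  4  4
 V  0  1  1  2  3  3  3  3  3  4  4  4
 V  0  1  1  2  3  3  3  3  3  4  4  4
 H  0  1  1  2  3  3  4  4  4  4  4  5
 Q  0  1  2  2  3  4  4  5  5  5  5  5
 V  0  1  2  2  3  4  4  5  5  6  6  6
dp[12][11] = 6. One LCS (by backtracking along matches): QHVHQV.

6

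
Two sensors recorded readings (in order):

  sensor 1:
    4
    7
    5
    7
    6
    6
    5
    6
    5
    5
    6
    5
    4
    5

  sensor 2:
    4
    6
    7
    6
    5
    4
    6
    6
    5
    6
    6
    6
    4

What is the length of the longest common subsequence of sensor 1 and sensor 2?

9

Match 4 at sensor 1[1]=sensor 2[1], then 7 at sensor 1[2]=sensor 2[3], then 5 at sensor 1[3]=sensor 2[5], then 6 at sensor 1[5]=sensor 2[7], then 6 at sensor 1[6]=sensor 2[8], then 5 at sensor 1[7]=sensor 2[9], then 6 at sensor 1[8]=sensor 2[11], then 6 at sensor 1[11]=sensor 2[12], then 4 at sensor 1[13]=sensor 2[13] — 9 values in the same relative order in both. Since dp[14][13] = 9, nothing longer is possible.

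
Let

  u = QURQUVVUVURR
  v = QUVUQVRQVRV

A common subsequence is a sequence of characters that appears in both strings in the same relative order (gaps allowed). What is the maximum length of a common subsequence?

7

Let dp[i][j] be the LCS length of the first i characters of u and the first j characters of v. dp[i][j] = dp[i-1][j-1]+1 when the i-th and j-th characters match, else max(dp[i-1][j], dp[i][j-1]).
    ·  Q  U  V  U  Q  V  R  Q  V  R  V
 ·  0  0  0  0  0  0  0  0  0  0  0  0
 Q  0  1  1  1  1  1  1  1  1  1  1  1
 U  0  1  2  2  2  2  2  2  2  2  2  2
 R  0  1  2  2  2  2  2  3  3  3  3  3
 Q  0  1  2  2  2  3  3  3  4  4  4  4
 U  0  1  2  2  3  3  3  3  4  4  4  4
 V  0  1  2  3  3  3  4  4  4  5  5  5
 V  0  1  2  3  3  3  4  4  4  5  5  6
 U  0  1  2  3  4  4  4  4  4  5  5  6
 V  0  1  2  3  4  4  5  5  5  5  5  6
 U  0  1  2  3  4  4  5  5  5  5  5  6
 R  0  1  2  3  4  4  5  6  6  6  6  6
 R  0  1  2  3  4  4  5  6  6  6  7  7
dp[12][11] = 7. One LCS (by backtracking along matches): QUVUVRR.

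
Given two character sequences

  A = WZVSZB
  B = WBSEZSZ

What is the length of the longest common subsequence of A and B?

4

Match W [1,1]; then Z [2,5]; then S [4,6]; then Z [5,7] — 4 characters in the same relative order in both, and the DP table's final entry dp[6][7] is also 4, so no common subsequence is longer.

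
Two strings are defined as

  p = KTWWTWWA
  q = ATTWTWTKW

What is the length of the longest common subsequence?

One common subsequence of length 5: T at p[2]=q[3] → W at p[3]=q[4] → W at p[4]=q[6] → T at p[5]=q[7] → W at p[7]=q[9]. The LCS DP gives dp[8][9] = 5, so this is optimal.

5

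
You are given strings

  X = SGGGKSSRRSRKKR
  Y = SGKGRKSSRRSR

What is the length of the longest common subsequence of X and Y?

10

One common subsequence of length 10: S at X[1]=Y[1]; then G at X[2]=Y[2]; then G at X[3]=Y[4]; then K at X[5]=Y[6]; then S at X[6]=Y[7]; then S at X[7]=Y[8]; then R at X[8]=Y[9]; then R at X[9]=Y[10]; then S at X[10]=Y[11]; then R at X[14]=Y[12], and the DP table's final entry dp[14][12] is also 10, so no common subsequence is longer.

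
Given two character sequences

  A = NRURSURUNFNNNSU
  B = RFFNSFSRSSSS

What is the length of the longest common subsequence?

Taking N (A #1, B #4); then R (A #2, B #8); then S (A #5, B #11); then S (A #14, B #12) gives a common subsequence of length 4. dp[15][12] = 4 confirms this is the maximum.

4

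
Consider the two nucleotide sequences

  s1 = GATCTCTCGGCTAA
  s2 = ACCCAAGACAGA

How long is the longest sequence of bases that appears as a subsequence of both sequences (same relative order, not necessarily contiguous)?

One common subsequence of length 8: A at s1[2]=s2[1] → C at s1[4]=s2[2] → C at s1[6]=s2[3] → C at s1[8]=s2[4] → G at s1[9]=s2[7] → C at s1[11]=s2[9] → A at s1[13]=s2[10] → A at s1[14]=s2[12]. Since dp[14][12] = 8, nothing longer is possible.

8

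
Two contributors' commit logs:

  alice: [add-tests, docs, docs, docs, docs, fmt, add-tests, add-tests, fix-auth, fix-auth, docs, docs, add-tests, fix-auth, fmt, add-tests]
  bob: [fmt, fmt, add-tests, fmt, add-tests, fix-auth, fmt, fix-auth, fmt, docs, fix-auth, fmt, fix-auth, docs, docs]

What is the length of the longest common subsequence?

8

One common subsequence of length 8: add-tests (alice #1, bob #3) → fmt (alice #6, bob #4) → add-tests (alice #8, bob #5) → fix-auth (alice #9, bob #6) → fix-auth (alice #10, bob #8) → docs (alice #12, bob #10) → fix-auth (alice #14, bob #11) → fmt (alice #15, bob #12). Since dp[16][15] = 8, nothing longer is possible.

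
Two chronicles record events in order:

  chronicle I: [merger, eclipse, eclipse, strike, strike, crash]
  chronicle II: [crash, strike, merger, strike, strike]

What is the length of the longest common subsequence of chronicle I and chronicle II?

One common subsequence of length 3: merger at chronicle I[1]=chronicle II[3], strike at chronicle I[4]=chronicle II[4], strike at chronicle I[5]=chronicle II[5]. dp[6][5] = 3 confirms this is the maximum.

3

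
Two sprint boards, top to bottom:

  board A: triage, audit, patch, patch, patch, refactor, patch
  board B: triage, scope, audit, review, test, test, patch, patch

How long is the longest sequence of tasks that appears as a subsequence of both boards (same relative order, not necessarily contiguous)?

One common subsequence of length 4: triage at board A[1]=board B[1], then audit at board A[2]=board B[3], then patch at board A[5]=board B[7], then patch at board A[7]=board B[8]. The LCS DP gives dp[7][8] = 4, so this is optimal.

4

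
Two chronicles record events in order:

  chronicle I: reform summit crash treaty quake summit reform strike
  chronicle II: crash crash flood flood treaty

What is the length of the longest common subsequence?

One common subsequence of length 2: crash at chronicle I[3]=chronicle II[2], then treaty at chronicle I[4]=chronicle II[5]. dp[8][5] = 2 confirms this is the maximum.

2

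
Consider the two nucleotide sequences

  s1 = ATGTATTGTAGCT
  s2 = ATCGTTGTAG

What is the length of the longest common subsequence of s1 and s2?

Let dp[i][j] be the LCS length of the first i bases of s1 and the first j bases of s2. dp[i][j] = dp[i-1][j-1]+1 when the i-th and j-th bases match, else max(dp[i-1][j], dp[i][j-1]).
    ·  A  T  C  G  T  T  G  T  A  G
 ·  0  0  0  0  0  0  0  0  0  0  0
 A  0  1  1  1  1  1  1  1  1  1  1
 T  0  1  2  2  2  2  2  2  2  2  2
 G  0  1  2  2  3  3  3  3  3  3  3
 T  0  1  2  2  3  4  4  4  4  4  4
 A  0  1  2  2  3  4  4  4  4  5  5
 T  0  1  2  2  3  4  5  5  5  5  5
 T  0  1  2  2  3  4  5  5  6  6  6
 G  0  1  2  2  3  4  5  6  6  6  7
 T  0  1  2  2  3  4  5  6  7  7  7
 A  0  1  2  2  3  4  5  6  7  8  8
 G  0  1  2  2  3  4  5  6  7  8  9
 C  0  1  2  3  3  4  5  6  7  8  9
 T  0  1  2  3  3  4  5  6  7  8  9
dp[13][10] = 9. One LCS (by backtracking along matches): ATGTTGTAG.

9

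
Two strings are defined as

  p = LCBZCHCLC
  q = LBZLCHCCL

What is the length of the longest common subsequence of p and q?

Let dp[i][j] be the LCS length of the first i characters of p and the first j characters of q. dp[i][j] = dp[i-1][j-1]+1 when the i-th and j-th characters match, else max(dp[i-1][j], dp[i][j-1]).
    ·  L  B  Z  L  C  H  C  C  L
 ·  0  0  0  0  0  0  0  0  0  0
 L  0  1  1  1  1  1  1  1  1  1
 C  0  1  1  1  1  2  2  2  2  2
 B  0  1  2  2  2  2  2  2  2  2
 Z  0  1  2  3  3  3  3  3  3  3
 C  0  1  2  3  3  4  4  4  4  4
 H  0  1  2  3  3  4  5  5  5  5
 C  0  1  2  3  3  4  5  6  6  6
 L  0  1  2  3  4  4  5  6  6  7
 C  0  1  2  3  4  5  5  6  7  7
dp[9][9] = 7. One LCS (by backtracking along matches): LBZCHCL.

7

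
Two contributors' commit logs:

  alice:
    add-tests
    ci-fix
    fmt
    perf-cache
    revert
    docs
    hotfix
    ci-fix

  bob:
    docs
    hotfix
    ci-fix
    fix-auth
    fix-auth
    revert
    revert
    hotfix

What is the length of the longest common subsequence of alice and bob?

3

One common subsequence of length 3: ci-fix (alice #2, bob #3); then revert (alice #5, bob #7); then hotfix (alice #7, bob #8). Since dp[8][8] = 3, nothing longer is possible.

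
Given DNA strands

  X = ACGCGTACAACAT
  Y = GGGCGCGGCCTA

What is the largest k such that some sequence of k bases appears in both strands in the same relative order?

Match C [2,4] → G [3,5] → C [4,6] → G [5,8] → C [8,9] → C [11,10] → A [12,12] — 7 bases in the same relative order in both. dp[13][12] = 7 confirms this is the maximum.

7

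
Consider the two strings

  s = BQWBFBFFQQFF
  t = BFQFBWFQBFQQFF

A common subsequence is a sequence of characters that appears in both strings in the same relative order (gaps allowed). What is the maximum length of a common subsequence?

10

Match B (s #1, t #1) → Q (s #2, t #3) → W (s #3, t #6) → F (s #5, t #7) → B (s #6, t #9) → F (s #8, t #10) → Q (s #9, t #11) → Q (s #10, t #12) → F (s #11, t #13) → F (s #12, t #14) — 10 characters in the same relative order in both. The LCS DP gives dp[12][14] = 10, so this is optimal.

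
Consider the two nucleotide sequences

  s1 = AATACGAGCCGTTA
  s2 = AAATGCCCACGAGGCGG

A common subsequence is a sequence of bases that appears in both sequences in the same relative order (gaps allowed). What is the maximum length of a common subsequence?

10

One common subsequence of length 10: A at s1[1]=s2[2]; then A at s1[2]=s2[3]; then T at s1[3]=s2[4]; then A at s1[4]=s2[9]; then C at s1[5]=s2[10]; then G at s1[6]=s2[11]; then A at s1[7]=s2[12]; then G at s1[8]=s2[14]; then C at s1[9]=s2[15]; then G at s1[11]=s2[17], and the DP table's final entry dp[14][17] is also 10, so no common subsequence is longer.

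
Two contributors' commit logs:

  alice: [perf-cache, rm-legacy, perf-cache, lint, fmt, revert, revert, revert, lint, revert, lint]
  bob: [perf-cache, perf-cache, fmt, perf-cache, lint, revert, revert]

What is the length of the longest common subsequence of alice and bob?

5

Match perf-cache [1,2] → perf-cache [3,4] → lint [4,5] → revert [8,6] → revert [10,7] — 5 commits in the same relative order in both. dp[11][7] = 5 confirms this is the maximum.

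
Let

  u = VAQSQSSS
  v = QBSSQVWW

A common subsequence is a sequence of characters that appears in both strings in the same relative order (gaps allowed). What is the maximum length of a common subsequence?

Pick Q at u[3]=v[1], then S at u[4]=v[4], then Q at u[5]=v[5]; all 3 characters appear in both, in order, and the DP table's final entry dp[8][8] is also 3, so no common subsequence is longer.

3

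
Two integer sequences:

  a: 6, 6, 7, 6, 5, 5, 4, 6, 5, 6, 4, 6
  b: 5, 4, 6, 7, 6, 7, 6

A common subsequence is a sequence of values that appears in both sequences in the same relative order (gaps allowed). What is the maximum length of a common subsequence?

One common subsequence of length 5: 5 (a #6, b #1), then 4 (a #7, b #2), then 6 (a #8, b #3), then 6 (a #10, b #5), then 6 (a #12, b #7). Since dp[12][7] = 5, nothing longer is possible.

5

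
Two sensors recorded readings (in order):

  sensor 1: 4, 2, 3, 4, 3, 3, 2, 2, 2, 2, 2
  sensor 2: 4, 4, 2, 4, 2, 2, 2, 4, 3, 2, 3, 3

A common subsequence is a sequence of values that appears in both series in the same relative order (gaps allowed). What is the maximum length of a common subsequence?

7

Taking 4 (sensor 1 #1, sensor 2 #2); then 2 (sensor 1 #2, sensor 2 #3); then 4 (sensor 1 #4, sensor 2 #4); then 2 (sensor 1 #7, sensor 2 #5); then 2 (sensor 1 #8, sensor 2 #6); then 2 (sensor 1 #9, sensor 2 #7); then 2 (sensor 1 #10, sensor 2 #10) gives a common subsequence of length 7. Since dp[11][12] = 7, nothing longer is possible.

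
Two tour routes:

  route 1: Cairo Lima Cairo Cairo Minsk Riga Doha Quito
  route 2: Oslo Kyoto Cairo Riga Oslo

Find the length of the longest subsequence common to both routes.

Taking Cairo [4,3], Riga [6,4] gives a common subsequence of length 2. The LCS DP gives dp[8][5] = 2, so this is optimal.

2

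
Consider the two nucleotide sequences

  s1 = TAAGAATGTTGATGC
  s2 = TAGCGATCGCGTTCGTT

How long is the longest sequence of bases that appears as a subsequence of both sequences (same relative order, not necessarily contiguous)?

Match T (s1 #1, s2 #1); then A (s1 #2, s2 #2); then G (s1 #4, s2 #5); then A (s1 #6, s2 #6); then T (s1 #7, s2 #7); then G (s1 #8, s2 #11); then T (s1 #9, s2 #12); then T (s1 #10, s2 #13); then G (s1 #11, s2 #15); then T (s1 #13, s2 #17) — 10 bases in the same relative order in both. The LCS DP gives dp[15][17] = 10, so this is optimal.

10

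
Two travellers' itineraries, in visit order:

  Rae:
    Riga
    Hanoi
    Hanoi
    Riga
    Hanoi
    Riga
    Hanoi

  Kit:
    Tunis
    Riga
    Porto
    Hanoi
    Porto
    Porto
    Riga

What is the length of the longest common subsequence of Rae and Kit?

Taking Riga (Rae #1, Kit #2), then Hanoi (Rae #2, Kit #4), then Riga (Rae #6, Kit #7) gives a common subsequence of length 3. dp[7][7] = 3 confirms this is the maximum.

3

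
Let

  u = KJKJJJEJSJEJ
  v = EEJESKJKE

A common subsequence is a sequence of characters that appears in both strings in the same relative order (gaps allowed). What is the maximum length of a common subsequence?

Taking J at u[6]=v[3], E at u[7]=v[4], S at u[9]=v[5], J at u[10]=v[7], E at u[11]=v[9] gives a common subsequence of length 5. Since dp[12][9] = 5, nothing longer is possible.

5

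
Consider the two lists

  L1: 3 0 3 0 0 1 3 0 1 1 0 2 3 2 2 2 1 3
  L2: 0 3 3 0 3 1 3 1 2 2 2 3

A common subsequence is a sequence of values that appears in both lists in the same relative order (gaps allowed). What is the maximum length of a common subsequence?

Pick 3 (L1 #1, L2 #3) → 0 (L1 #2, L2 #4) → 3 (L1 #3, L2 #5) → 1 (L1 #6, L2 #6) → 3 (L1 #7, L2 #7) → 1 (L1 #10, L2 #8) → 2 (L1 #14, L2 #9) → 2 (L1 #15, L2 #10) → 2 (L1 #16, L2 #11) → 3 (L1 #18, L2 #12); all 10 values appear in both, in order. Since dp[18][12] = 10, nothing longer is possible.

10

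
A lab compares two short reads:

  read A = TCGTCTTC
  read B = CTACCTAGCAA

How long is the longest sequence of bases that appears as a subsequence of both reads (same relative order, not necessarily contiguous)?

5

Match T (read A #1, read B #2); then C (read A #2, read B #4); then C (read A #5, read B #5); then T (read A #6, read B #6); then C (read A #8, read B #9) — 5 bases in the same relative order in both. The LCS DP gives dp[8][11] = 5, so this is optimal.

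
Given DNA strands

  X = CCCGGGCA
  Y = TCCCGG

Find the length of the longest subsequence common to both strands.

Pick C [1,2] → C [2,3] → C [3,4] → G [5,5] → G [6,6]; all 5 bases appear in both, in order. The LCS DP gives dp[8][6] = 5, so this is optimal.

5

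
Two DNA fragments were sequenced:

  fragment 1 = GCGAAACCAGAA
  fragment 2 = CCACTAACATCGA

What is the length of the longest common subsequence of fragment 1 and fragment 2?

8

Pick C [2,2]; then A [4,3]; then A [5,6]; then A [6,7]; then C [7,8]; then C [8,11]; then G [10,12]; then A [12,13]; all 8 bases appear in both, in order, and the DP table's final entry dp[12][13] is also 8, so no common subsequence is longer.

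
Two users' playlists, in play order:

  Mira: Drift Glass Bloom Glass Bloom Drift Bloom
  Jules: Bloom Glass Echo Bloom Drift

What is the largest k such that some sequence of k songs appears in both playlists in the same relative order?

Pick Bloom [3,1]; then Glass [4,2]; then Bloom [5,4]; then Drift [6,5]; all 4 songs appear in both, in order, and the DP table's final entry dp[7][5] is also 4, so no common subsequence is longer.

4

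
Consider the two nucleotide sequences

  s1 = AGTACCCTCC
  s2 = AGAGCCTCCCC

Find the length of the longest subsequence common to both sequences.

8

Let dp[i][j] be the LCS length of the first i bases of s1 and the first j bases of s2. dp[i][j] = dp[i-1][j-1]+1 when the i-th and j-th bases match, else max(dp[i-1][j], dp[i][j-1]).
    ·  A  G  A  G  C  C  T  C  C  C  C
 ·  0  0  0  0  0  0  0  0  0  0  0  0
 A  0  1  1  1  1  1  1  1  1  1  1  1
 G  0  1  2  2  2  2  2  2  2  2  2  2
 T  0  1  2  2  2  2  2  3  3  3  3  3
 A  0  1  2  3  3  3  3  3  3  3  3  3
 C  0  1  2  3  3  4  4  4  4  4  4  4
 C  0  1  2  3  3  4  5  5  5  5  5  5
 C  0  1  2  3  3  4  5  5  6  6  6  6
 T  0  1  2  3  3  4  5  6  6  6  6  6
 C  0  1  2  3  3  4  5  6  7  7  7  7
 C  0  1  2  3  3  4  5  6  7  8  8  8
dp[10][11] = 8. One LCS (by backtracking along matches): AGACCCCC.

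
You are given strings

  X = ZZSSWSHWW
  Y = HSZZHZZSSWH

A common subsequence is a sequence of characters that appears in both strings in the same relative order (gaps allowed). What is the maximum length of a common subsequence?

Let dp[i][j] be the LCS length of the first i characters of X and the first j characters of Y. dp[i][j] = dp[i-1][j-1]+1 when the i-th and j-th characters match, else max(dp[i-1][j], dp[i][j-1]).
    ·  H  S  Z  Z  H  Z  Z  S  S  W  H
 ·  0  0  0  0  0  0  0  0  0  0  0  0
 Z  0  0  0  1  1  1  1  1  1  1  1  1
 Z  0  0  0  1  2  2  2  2  2  2  2  2
 S  0  0  1  1  2  2  2  2  3  3  3  3
 S  0  0  1  1  2  2  2  2  3  4  4  4
 W  0  0  1  1  2  2  2  2  3  4  5  5
 S  0  0  1  1  2  2  2  2  3  4  5  5
 H  0  1  1  1  2  3  3  3  3  4  5  6
 W  0  1  1  1  2  3  3  3  3  4  5  6
 W  0  1  1  1  2  3  3  3  3  4  5  6
dp[9][11] = 6. One LCS (by backtracking along matches): ZZSSWH.

6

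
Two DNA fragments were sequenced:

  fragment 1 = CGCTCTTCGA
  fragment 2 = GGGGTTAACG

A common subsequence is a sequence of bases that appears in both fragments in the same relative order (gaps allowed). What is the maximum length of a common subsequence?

5

Taking G (fragment 1 #2, fragment 2 #4), T (fragment 1 #4, fragment 2 #5), T (fragment 1 #6, fragment 2 #6), C (fragment 1 #8, fragment 2 #9), G (fragment 1 #9, fragment 2 #10) gives a common subsequence of length 5. dp[10][10] = 5 confirms this is the maximum.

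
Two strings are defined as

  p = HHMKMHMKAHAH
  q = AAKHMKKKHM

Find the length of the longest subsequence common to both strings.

5

Let dp[i][j] be the LCS length of the first i characters of p and the first j characters of q. dp[i][j] = dp[i-1][j-1]+1 when the i-th and j-th characters match, else max(dp[i-1][j], dp[i][j-1]).
    ·  A  A  K  H  M  K  K  K  H  M
 ·  0  0  0  0  0  0  0  0  0  0  0
 H  0  0  0  0  1  1  1  1  1  1  1
 H  0  0  0  0  1  1  1  1  1  2  2
 M  0  0  0  0  1  2  2  2  2  2  3
 K  0  0  0  1  1  2  3  3  3  3  3
 M  0  0  0  1  1  2  3  3  3  3  4
 H  0  0  0  1  2  2  3  3  3  4  4
 M  0  0  0  1  2  3  3  3  3  4  5
 K  0  0  0  1  2  3  4  4  4  4  5
 A  0  1  1  1  2  3  4  4  4  4  5
 H  0  1  1  1  2  3  4  4  4  5  5
 A  0  1  2  2  2  3  4  4  4  5  5
 H  0  1  2  2  3  3  4  4  4  5  5
dp[12][10] = 5. One LCS (by backtracking along matches): HMKHM.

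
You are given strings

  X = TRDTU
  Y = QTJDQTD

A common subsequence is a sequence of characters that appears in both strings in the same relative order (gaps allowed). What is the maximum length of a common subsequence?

3

Taking T [1,2], D [3,4], T [4,6] gives a common subsequence of length 3. dp[5][7] = 3 confirms this is the maximum.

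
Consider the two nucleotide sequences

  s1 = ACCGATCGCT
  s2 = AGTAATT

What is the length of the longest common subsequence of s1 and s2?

5

Let dp[i][j] be the LCS length of the first i bases of s1 and the first j bases of s2. dp[i][j] = dp[i-1][j-1]+1 when the i-th and j-th bases match, else max(dp[i-1][j], dp[i][j-1]).
    ·  A  G  T  A  A  T  T
 ·  0  0  0  0  0  0  0  0
 A  0  1  1  1  1  1  1  1
 C  0  1  1  1  1  1  1  1
 C  0  1  1  1  1  1  1  1
 G  0  1  2  2  2  2  2  2
 A  0  1  2  2  3  3  3  3
 T  0  1  2  3  3  3  4  4
 C  0  1  2  3  3  3  4  4
 G  0  1  2  3  3  3  4  4
 C  0  1  2  3  3  3  4  4
 T  0  1  2  3  3  3  4  5
dp[10][7] = 5. One LCS (by backtracking along matches): AGATT.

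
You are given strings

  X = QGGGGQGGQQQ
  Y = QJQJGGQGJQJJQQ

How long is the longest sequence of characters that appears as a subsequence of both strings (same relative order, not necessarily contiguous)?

Taking Q (X #1, Y #3), G (X #4, Y #5), G (X #5, Y #6), Q (X #6, Y #7), G (X #7, Y #8), Q (X #9, Y #10), Q (X #10, Y #13), Q (X #11, Y #14) gives a common subsequence of length 8. Since dp[11][14] = 8, nothing longer is possible.

8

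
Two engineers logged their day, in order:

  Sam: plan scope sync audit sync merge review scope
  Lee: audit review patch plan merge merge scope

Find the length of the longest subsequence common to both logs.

One common subsequence of length 3: plan [1,4]; then merge [6,6]; then scope [8,7]. Since dp[8][7] = 3, nothing longer is possible.

3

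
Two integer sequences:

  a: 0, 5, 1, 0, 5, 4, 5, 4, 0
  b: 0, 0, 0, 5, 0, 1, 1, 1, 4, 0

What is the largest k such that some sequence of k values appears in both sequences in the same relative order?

Pick 0 at a[1]=b[3] → 5 at a[2]=b[4] → 1 at a[3]=b[8] → 4 at a[8]=b[9] → 0 at a[9]=b[10]; all 5 values appear in both, in order, and the DP table's final entry dp[9][10] is also 5, so no common subsequence is longer.

5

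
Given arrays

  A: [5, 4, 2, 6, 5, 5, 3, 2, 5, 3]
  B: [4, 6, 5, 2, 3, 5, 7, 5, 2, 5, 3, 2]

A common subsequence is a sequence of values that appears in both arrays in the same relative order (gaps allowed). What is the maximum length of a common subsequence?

Pick 5 [1,3]; then 2 [3,4]; then 5 [5,6]; then 5 [6,8]; then 2 [8,9]; then 5 [9,10]; then 3 [10,11]; all 7 values appear in both, in order. The LCS DP gives dp[10][12] = 7, so this is optimal.

7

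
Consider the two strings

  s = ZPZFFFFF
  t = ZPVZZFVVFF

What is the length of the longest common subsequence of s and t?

Let dp[i][j] be the LCS length of the first i characters of s and the first j characters of t. dp[i][j] = dp[i-1][j-1]+1 when the i-th and j-th characters match, else max(dp[i-1][j], dp[i][j-1]).
    ·  Z  P  V  Z  Z  F  V  V  F  F
 ·  0  0  0  0  0  0  0  0  0  0  0
 Z  0  1  1  1  1  1  1  1  1  1  1
 P  0  1  2  2  2  2  2  2  2  2  2
 Z  0  1  2  2  3  3  3  3  3  3  3
 F  0  1  2  2  3  3  4  4  4  4  4
 F  0  1  2  2  3  3  4  4  4  5  5
 F  0  1  2  2  3  3  4  4  4  5  6
 F  0  1  2  2  3  3  4  4  4  5  6
 F  0  1  2  2  3  3  4  4  4  5  6
dp[8][10] = 6. One LCS (by backtracking along matches): ZPZFFF.

6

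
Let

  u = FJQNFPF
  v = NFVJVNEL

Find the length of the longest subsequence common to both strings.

3

Taking F (u #1, v #2); then J (u #2, v #4); then N (u #4, v #6) gives a common subsequence of length 3. The LCS DP gives dp[7][8] = 3, so this is optimal.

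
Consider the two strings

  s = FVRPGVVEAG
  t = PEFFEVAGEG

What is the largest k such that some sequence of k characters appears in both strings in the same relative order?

5

Pick F at s[1]=t[4], V at s[2]=t[6], G at s[5]=t[8], E at s[8]=t[9], G at s[10]=t[10]; all 5 characters appear in both, in order. The LCS DP gives dp[10][10] = 5, so this is optimal.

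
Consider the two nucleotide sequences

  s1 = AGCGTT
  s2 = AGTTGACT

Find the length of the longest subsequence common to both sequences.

4

Taking A (s1 #1, s2 #1) → G (s1 #2, s2 #5) → C (s1 #3, s2 #7) → T (s1 #6, s2 #8) gives a common subsequence of length 4. The LCS DP gives dp[6][8] = 4, so this is optimal.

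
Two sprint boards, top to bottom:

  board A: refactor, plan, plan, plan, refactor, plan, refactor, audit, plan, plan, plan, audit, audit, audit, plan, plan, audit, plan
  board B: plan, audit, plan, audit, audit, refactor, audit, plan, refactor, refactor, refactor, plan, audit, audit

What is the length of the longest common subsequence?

Pick plan at board A[6]=board B[1]; then audit at board A[8]=board B[2]; then plan at board A[11]=board B[3]; then audit at board A[12]=board B[4]; then audit at board A[13]=board B[5]; then audit at board A[14]=board B[7]; then plan at board A[15]=board B[8]; then plan at board A[16]=board B[12]; then audit at board A[17]=board B[14]; all 9 tasks appear in both, in order. The LCS DP gives dp[18][14] = 9, so this is optimal.

9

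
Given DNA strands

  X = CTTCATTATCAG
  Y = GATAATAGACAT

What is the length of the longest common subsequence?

6

Let dp[i][j] be the LCS length of the first i bases of X and the first j bases of Y. dp[i][j] = dp[i-1][j-1]+1 when the i-th and j-th bases match, else max(dp[i-1][j], dp[i][j-1]).
    ·  G  A  T  A  A  T  A  G  A  C  A  T
 ·  0  0  0  0  0  0  0  0  0  0  0  0  0
 C  0  0  0  0  0  0  0  0  0  0  1  1  1
 T  0  0  0  1  1  1  1  1  1  1  1  1  2
 T  0  0  0  1  1  1  2  2  2  2  2  2  2
 C  0  0  0  1  1  1  2  2  2  2  3  3  3
 A  0  0  1  1  2  2  2  3  3  3  3  4  4
 T  0  0  1  2  2  2  3  3  3  3  3  4  5
 T  0  0  1  2  2  2  3  3  3  3  3  4  5
 A  0  0  1  2  3  3  3  4  4  4  4  4  5
 T  0  0  1  2  3  3  4  4  4  4  4  4  5
 C  0  0  1  2  3  3  4  4  4  4  5  5  5
 A  0  0  1  2  3  4  4  5  5  5  5  6  6
 G  0  1  1  2  3  4  4  5  6  6  6  6  6
dp[12][12] = 6. One LCS (by backtracking along matches): TTAACA.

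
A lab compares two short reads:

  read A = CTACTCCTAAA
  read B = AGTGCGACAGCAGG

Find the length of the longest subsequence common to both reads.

6

One common subsequence of length 6: A at read A[3]=read B[1] → T at read A[5]=read B[3] → C at read A[6]=read B[5] → C at read A[7]=read B[8] → A at read A[9]=read B[9] → A at read A[10]=read B[12]. The LCS DP gives dp[11][14] = 6, so this is optimal.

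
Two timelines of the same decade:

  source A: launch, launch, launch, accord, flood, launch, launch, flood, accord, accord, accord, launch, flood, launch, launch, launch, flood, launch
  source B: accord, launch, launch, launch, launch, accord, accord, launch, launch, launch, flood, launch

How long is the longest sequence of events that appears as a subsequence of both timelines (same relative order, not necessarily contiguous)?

11

One common subsequence of length 11: launch at source A[2]=source B[2], launch at source A[3]=source B[3], launch at source A[6]=source B[4], launch at source A[7]=source B[5], accord at source A[10]=source B[6], accord at source A[11]=source B[7], launch at source A[14]=source B[8], launch at source A[15]=source B[9], launch at source A[16]=source B[10], flood at source A[17]=source B[11], launch at source A[18]=source B[12], and the DP table's final entry dp[18][12] is also 11, so no common subsequence is longer.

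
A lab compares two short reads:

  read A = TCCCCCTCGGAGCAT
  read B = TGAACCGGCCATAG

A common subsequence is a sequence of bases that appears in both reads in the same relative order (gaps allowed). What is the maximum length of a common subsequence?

One common subsequence of length 8: T at read A[1]=read B[1]; then C at read A[2]=read B[5]; then C at read A[3]=read B[6]; then C at read A[4]=read B[9]; then C at read A[5]=read B[10]; then T at read A[7]=read B[12]; then A at read A[11]=read B[13]; then G at read A[12]=read B[14]. The LCS DP gives dp[15][14] = 8, so this is optimal.

8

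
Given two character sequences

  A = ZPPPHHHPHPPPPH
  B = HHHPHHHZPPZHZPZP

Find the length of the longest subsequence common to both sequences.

9

Match H at A[5]=B[1], then H at A[6]=B[2], then H at A[7]=B[3], then P at A[8]=B[4], then H at A[9]=B[7], then P at A[10]=B[9], then P at A[11]=B[10], then P at A[12]=B[14], then P at A[13]=B[16] — 9 characters in the same relative order in both. The LCS DP gives dp[14][16] = 9, so this is optimal.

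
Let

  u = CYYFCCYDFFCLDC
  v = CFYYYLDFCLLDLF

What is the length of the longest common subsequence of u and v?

9

Match C (u #1, v #1); then Y (u #2, v #3); then Y (u #3, v #4); then Y (u #7, v #5); then D (u #8, v #7); then F (u #10, v #8); then C (u #11, v #9); then L (u #12, v #11); then D (u #13, v #12) — 9 characters in the same relative order in both, and the DP table's final entry dp[14][14] is also 9, so no common subsequence is longer.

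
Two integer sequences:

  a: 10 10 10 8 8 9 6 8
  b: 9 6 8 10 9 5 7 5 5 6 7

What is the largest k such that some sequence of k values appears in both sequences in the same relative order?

3

Let dp[i][j] be the LCS length of the first i values of a and the first j values of b. dp[i][j] = dp[i-1][j-1]+1 when the i-th and j-th values match, else max(dp[i-1][j], dp[i][j-1]).
    ·  9  6  8 10  9  5  7  5  5  6  7
 ·  0  0  0  0  0  0  0  0  0  0  0  0
10  0  0  0  0  1  1  1  1  1  1  1  1
10  0  0  0  0  1  1  1  1  1  1  1  1
10  0  0  0  0  1  1  1  1  1  1  1  1
 8  0  0  0  1  1  1  1  1  1  1  1  1
 8  0  0  0  1  1  1  1  1  1  1  1  1
 9  0  1  1  1  1  2  2  2  2  2  2  2
 6  0  1  2  2  2  2  2  2  2  2  3  3
 8  0  1  2  3  3  3  3  3  3  3  3  3
dp[8][11] = 3. One LCS (by backtracking along matches): 10, 9, 6.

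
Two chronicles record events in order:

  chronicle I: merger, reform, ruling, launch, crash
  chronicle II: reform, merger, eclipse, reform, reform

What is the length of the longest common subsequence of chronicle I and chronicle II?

2

One common subsequence of length 2: merger (chronicle I #1, chronicle II #2), then reform (chronicle I #2, chronicle II #5). Since dp[5][5] = 2, nothing longer is possible.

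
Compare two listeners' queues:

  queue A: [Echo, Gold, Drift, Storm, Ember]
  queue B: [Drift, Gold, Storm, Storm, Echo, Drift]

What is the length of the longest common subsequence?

Taking Echo [1,5], then Drift [3,6] gives a common subsequence of length 2. dp[5][6] = 2 confirms this is the maximum.

2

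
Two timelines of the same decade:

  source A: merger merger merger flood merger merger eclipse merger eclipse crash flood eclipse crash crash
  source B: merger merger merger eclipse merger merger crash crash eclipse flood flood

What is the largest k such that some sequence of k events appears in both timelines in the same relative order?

7

One common subsequence of length 7: merger [1,1], then merger [2,2], then merger [3,3], then merger [5,5], then merger [6,6], then eclipse [7,9], then flood [11,11]. Since dp[14][11] = 7, nothing longer is possible.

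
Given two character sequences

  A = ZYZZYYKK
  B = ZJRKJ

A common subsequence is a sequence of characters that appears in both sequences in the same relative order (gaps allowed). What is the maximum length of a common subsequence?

Let dp[i][j] be the LCS length of the first i characters of A and the first j characters of B. dp[i][j] = dp[i-1][j-1]+1 when the i-th and j-th characters match, else max(dp[i-1][j], dp[i][j-1]).
    ·  Z  J  R  K  J
 ·  0  0  0  0  0  0
 Z  0  1  1  1  1  1
 Y  0  1  1  1  1  1
 Z  0  1  1  1  1  1
 Z  0  1  1  1  1  1
 Y  0  1  1  1  1  1
 Y  0  1  1  1  1  1
 K  0  1  1  1  2  2
 K  0  1  1  1  2  2
dp[8][5] = 2. One LCS (by backtracking along matches): ZK.

2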